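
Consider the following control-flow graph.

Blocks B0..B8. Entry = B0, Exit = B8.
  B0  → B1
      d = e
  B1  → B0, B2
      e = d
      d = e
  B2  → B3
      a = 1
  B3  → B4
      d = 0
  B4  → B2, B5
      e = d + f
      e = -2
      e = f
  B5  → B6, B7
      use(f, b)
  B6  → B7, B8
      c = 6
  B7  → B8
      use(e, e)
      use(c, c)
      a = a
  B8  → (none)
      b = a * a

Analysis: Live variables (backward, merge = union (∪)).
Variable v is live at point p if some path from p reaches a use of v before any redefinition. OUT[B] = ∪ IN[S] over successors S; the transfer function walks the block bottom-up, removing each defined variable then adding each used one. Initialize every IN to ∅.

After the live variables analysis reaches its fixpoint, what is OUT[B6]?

Answer: {a, c, e}

Working:
Per-block solution:
  B0:   IN={b, c, e, f}   OUT={b, c, d, f}
  B1:   IN={b, c, d, f}   OUT={b, c, e, f}
  B2:   IN={b, c, f}   OUT={a, b, c, f}
  B3:   IN={a, b, c, f}   OUT={a, b, c, d, f}
  B4:   IN={a, b, c, d, f}   OUT={a, b, c, e, f}
  B5:   IN={a, b, c, e, f}   OUT={a, c, e}
  B6:   IN={a, e}   OUT={a, c, e}
  B7:   IN={a, c, e}   OUT={a}
  B8:   IN={a}   OUT={}

Merge at B6: OUT[B6] = IN[B7] ⊔ IN[B8] = {a, c, e}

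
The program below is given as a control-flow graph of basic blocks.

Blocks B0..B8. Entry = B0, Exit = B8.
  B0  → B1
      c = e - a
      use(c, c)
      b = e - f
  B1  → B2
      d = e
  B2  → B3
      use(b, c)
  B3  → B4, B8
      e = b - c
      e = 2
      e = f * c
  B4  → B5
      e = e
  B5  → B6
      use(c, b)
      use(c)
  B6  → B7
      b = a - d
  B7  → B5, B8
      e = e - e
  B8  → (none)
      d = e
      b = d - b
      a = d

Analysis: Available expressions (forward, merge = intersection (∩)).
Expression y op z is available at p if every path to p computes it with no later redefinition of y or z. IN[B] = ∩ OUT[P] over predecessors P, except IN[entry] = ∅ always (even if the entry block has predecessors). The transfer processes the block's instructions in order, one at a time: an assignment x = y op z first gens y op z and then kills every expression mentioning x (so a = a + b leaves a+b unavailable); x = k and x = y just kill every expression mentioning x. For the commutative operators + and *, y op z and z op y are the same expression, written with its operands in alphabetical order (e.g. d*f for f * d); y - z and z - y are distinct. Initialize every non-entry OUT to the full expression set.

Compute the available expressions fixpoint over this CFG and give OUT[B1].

Answer: {e-a, e-f}

Derivation:
Per-block solution:
  B0: | IN={} | OUT={e-a, e-f}
  B1: | IN={e-a, e-f} | OUT={e-a, e-f}
  B2: | IN={e-a, e-f} | OUT={e-a, e-f}
  B3: | IN={e-a, e-f} | OUT={b-c, c*f}
  B4: | IN={b-c, c*f} | OUT={b-c, c*f}
  B5: | IN={c*f} | OUT={c*f}
  B6: | IN={c*f} | OUT={a-d, c*f}
  B7: | IN={a-d, c*f} | OUT={a-d, c*f}
  B8: | IN={c*f} | OUT={c*f}

Merge at B1: IN[B1] = OUT[B0] = {e-a, e-f}
Applying B1's transfer function to that IN value gives OUT[B1] (row B1 above).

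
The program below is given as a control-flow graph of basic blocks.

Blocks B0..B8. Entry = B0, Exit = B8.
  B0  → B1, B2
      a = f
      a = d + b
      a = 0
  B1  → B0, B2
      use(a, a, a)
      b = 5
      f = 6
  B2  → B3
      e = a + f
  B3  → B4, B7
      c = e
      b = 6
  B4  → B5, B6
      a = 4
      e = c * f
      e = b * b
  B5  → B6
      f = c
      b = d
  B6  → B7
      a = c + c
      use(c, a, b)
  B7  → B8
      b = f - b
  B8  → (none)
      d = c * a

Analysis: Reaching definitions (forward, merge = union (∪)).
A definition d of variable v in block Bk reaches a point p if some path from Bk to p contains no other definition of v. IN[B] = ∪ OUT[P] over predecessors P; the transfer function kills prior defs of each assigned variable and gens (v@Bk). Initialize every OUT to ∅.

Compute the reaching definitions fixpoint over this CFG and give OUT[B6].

Answer: {a@B6, b@B3, b@B5, c@B3, e@B4, f@B1, f@B5}

Derivation:
Fixpoint table:
  B0:   IN={a@B0, b@B1, f@B1}   OUT={a@B0, b@B1, f@B1}
  B1:   IN={a@B0, b@B1, f@B1}   OUT={a@B0, b@B1, f@B1}
  B2:   IN={a@B0, b@B1, f@B1}   OUT={a@B0, b@B1, e@B2, f@B1}
  B3:   IN={a@B0, b@B1, e@B2, f@B1}   OUT={a@B0, b@B3, c@B3, e@B2, f@B1}
  B4:   IN={a@B0, b@B3, c@B3, e@B2, f@B1}   OUT={a@B4, b@B3, c@B3, e@B4, f@B1}
  B5:   IN={a@B4, b@B3, c@B3, e@B4, f@B1}   OUT={a@B4, b@B5, c@B3, e@B4, f@B5}
  B6:   IN={a@B4, b@B3, b@B5, c@B3, e@B4, f@B1, f@B5}   OUT={a@B6, b@B3, b@B5, c@B3, e@B4, f@B1, f@B5}
  B7:   IN={a@B0, a@B6, b@B3, b@B5, c@B3, e@B2, e@B4, f@B1, f@B5}   OUT={a@B0, a@B6, b@B7, c@B3, e@B2, e@B4, f@B1, f@B5}
  B8:   IN={a@B0, a@B6, b@B7, c@B3, e@B2, e@B4, f@B1, f@B5}   OUT={a@B0, a@B6, b@B7, c@B3, d@B8, e@B2, e@B4, f@B1, f@B5}

Merge at B6: IN[B6] = OUT[B4] ⊔ OUT[B5] = {a@B4, b@B3, b@B5, c@B3, e@B4, f@B1, f@B5}
Applying B6's transfer function to that IN value gives OUT[B6] (row B6 above).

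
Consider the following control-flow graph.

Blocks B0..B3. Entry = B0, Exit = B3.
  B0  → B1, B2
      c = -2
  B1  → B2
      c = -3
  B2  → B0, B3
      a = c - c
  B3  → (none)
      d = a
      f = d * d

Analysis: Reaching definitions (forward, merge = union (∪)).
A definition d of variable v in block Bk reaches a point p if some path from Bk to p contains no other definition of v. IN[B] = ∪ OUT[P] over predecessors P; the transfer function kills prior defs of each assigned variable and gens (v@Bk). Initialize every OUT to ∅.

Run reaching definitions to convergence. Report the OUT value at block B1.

Answer: {a@B2, c@B1}

Trace:
Converged values:
  B0:  IN={a@B2, c@B0, c@B1}  OUT={a@B2, c@B0}
  B1:  IN={a@B2, c@B0}  OUT={a@B2, c@B1}
  B2:  IN={a@B2, c@B0, c@B1}  OUT={a@B2, c@B0, c@B1}
  B3:  IN={a@B2, c@B0, c@B1}  OUT={a@B2, c@B0, c@B1, d@B3, f@B3}

Merge at B1: IN[B1] = OUT[B0] = {a@B2, c@B0}
Applying B1's transfer function to that IN value gives OUT[B1] (row B1 above).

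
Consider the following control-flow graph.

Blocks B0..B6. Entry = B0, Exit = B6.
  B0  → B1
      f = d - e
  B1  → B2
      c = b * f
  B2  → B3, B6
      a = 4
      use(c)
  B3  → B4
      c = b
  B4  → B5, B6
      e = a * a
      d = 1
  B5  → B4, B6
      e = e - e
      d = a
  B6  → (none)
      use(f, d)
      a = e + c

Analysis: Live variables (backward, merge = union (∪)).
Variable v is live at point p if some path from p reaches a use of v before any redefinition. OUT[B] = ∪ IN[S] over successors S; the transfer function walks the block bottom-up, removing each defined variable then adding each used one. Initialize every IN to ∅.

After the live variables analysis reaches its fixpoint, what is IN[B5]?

Fixpoint table:
  B0:   IN={b, d, e}   OUT={b, d, e, f}
  B1:   IN={b, d, e, f}   OUT={b, c, d, e, f}
  B2:   IN={b, c, d, e, f}   OUT={a, b, c, d, e, f}
  B3:   IN={a, b, f}   OUT={a, c, f}
  B4:   IN={a, c, f}   OUT={a, c, d, e, f}
  B5:   IN={a, c, e, f}   OUT={a, c, d, e, f}
  B6:   IN={c, d, e, f}   OUT={}

Merge at B5: OUT[B5] = IN[B4] ⊔ IN[B6] = {a, c, d, e, f}
Applying B5's transfer function to that OUT value gives IN[B5] (row B5 above).

Answer: {a, c, e, f}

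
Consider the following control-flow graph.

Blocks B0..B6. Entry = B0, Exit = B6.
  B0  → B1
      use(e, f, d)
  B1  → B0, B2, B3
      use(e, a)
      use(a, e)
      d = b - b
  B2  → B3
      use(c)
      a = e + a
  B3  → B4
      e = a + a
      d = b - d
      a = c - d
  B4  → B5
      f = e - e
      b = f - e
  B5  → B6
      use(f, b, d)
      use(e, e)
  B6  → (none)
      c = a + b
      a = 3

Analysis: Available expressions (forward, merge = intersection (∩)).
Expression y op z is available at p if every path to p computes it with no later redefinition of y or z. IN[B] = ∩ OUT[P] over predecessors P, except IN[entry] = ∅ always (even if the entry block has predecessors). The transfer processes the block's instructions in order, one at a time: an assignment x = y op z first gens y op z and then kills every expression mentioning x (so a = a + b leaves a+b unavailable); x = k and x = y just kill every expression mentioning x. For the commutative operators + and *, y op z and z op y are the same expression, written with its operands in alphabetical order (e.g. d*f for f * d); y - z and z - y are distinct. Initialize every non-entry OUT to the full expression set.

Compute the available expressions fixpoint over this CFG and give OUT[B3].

Converged values:
  B0:  IN={}  OUT={}
  B1:  IN={}  OUT={b-b}
  B2:  IN={b-b}  OUT={b-b}
  B3:  IN={b-b}  OUT={b-b, c-d}
  B4:  IN={b-b, c-d}  OUT={c-d, e-e, f-e}
  B5:  IN={c-d, e-e, f-e}  OUT={c-d, e-e, f-e}
  B6:  IN={c-d, e-e, f-e}  OUT={e-e, f-e}

Merge at B3: IN[B3] = OUT[B1] ∩ OUT[B2] = {b-b}
Applying B3's transfer function to that IN value gives OUT[B3] (row B3 above).

Answer: {b-b, c-d}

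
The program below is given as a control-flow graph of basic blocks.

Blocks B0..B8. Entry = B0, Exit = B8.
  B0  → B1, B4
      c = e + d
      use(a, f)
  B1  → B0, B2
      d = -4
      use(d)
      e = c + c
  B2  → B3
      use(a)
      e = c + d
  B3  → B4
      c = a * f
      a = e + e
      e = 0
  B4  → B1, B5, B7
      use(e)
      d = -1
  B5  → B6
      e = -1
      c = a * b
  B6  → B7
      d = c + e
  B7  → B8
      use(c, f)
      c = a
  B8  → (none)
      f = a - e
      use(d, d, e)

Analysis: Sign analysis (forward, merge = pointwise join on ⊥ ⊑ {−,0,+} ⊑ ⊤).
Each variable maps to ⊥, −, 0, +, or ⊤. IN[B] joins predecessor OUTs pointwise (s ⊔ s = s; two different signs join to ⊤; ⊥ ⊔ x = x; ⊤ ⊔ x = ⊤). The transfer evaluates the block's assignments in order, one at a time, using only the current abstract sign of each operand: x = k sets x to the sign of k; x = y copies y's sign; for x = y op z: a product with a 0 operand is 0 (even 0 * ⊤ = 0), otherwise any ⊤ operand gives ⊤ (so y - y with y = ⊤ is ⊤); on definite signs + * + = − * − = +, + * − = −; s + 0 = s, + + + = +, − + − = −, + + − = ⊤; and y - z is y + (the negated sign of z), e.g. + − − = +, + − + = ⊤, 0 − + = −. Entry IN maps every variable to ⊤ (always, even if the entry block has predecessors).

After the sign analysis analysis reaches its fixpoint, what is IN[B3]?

Per-block solution:
  B0: | IN=(all ⊤) | OUT=(all ⊤)
  B1: | IN=(all ⊤) | OUT={d:-; rest ⊤}
  B2: | IN={d:-; rest ⊤} | OUT={d:-; rest ⊤}
  B3: | IN={d:-; rest ⊤} | OUT={d:-, e:0; rest ⊤}
  B4: | IN=(all ⊤) | OUT={d:-; rest ⊤}
  B5: | IN={d:-; rest ⊤} | OUT={d:-, e:-; rest ⊤}
  B6: | IN={d:-, e:-; rest ⊤} | OUT={e:-; rest ⊤}
  B7: | IN=(all ⊤) | OUT=(all ⊤)
  B8: | IN=(all ⊤) | OUT=(all ⊤)

Merge at B3: IN[B3] = OUT[B2] = {a: ⊤, b: ⊤, c: ⊤, d: -, e: ⊤, f: ⊤}

Answer: {a: ⊤, b: ⊤, c: ⊤, d: -, e: ⊤, f: ⊤}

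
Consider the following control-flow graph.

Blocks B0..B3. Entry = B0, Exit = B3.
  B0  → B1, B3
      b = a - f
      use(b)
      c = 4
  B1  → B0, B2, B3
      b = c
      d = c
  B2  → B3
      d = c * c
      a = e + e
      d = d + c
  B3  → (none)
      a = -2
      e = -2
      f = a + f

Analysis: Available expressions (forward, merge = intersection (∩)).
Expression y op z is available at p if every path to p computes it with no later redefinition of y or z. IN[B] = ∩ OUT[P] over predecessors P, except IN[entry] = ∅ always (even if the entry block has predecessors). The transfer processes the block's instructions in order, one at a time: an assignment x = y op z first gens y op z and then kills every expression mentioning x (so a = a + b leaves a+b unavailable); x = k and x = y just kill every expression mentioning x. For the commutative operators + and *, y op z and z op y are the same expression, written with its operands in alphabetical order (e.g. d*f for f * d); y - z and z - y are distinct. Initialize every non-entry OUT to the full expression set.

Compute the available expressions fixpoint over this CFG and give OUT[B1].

Answer: {a-f}

Trace:
Converged values:
  B0:  IN={}  OUT={a-f}
  B1:  IN={a-f}  OUT={a-f}
  B2:  IN={a-f}  OUT={c*c, e+e}
  B3:  IN={}  OUT={}

Merge at B1: IN[B1] = OUT[B0] = {a-f}
Applying B1's transfer function to that IN value gives OUT[B1] (row B1 above).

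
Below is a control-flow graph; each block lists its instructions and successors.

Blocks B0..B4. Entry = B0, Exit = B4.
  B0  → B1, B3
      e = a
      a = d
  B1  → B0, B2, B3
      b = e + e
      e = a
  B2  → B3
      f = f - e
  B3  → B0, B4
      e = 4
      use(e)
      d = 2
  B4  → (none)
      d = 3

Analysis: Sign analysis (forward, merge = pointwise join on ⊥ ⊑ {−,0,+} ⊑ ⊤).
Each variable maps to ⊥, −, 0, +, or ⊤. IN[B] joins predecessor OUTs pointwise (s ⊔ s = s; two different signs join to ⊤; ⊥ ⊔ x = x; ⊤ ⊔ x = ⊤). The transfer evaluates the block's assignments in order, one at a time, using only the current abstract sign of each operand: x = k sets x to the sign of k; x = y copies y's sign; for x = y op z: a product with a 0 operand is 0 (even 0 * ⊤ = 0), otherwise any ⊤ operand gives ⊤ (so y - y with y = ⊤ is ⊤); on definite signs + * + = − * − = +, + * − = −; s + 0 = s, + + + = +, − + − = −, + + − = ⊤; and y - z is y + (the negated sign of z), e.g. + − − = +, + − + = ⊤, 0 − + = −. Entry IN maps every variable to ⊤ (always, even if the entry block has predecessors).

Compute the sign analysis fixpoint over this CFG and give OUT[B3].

Per-block solution:
  B0:  IN=(all ⊤)  OUT=(all ⊤)
  B1:  IN=(all ⊤)  OUT=(all ⊤)
  B2:  IN=(all ⊤)  OUT=(all ⊤)
  B3:  IN=(all ⊤)  OUT={d:+, e:+; rest ⊤}
  B4:  IN={d:+, e:+; rest ⊤}  OUT={d:+, e:+; rest ⊤}

Merge at B3: IN[B3] = OUT[B0] ⊔ OUT[B1] ⊔ OUT[B2] = {a: ⊤, b: ⊤, c: ⊤, d: ⊤, e: ⊤, f: ⊤}
Applying B3's transfer function to that IN value gives OUT[B3] (row B3 above).

Answer: {a: ⊤, b: ⊤, c: ⊤, d: +, e: +, f: ⊤}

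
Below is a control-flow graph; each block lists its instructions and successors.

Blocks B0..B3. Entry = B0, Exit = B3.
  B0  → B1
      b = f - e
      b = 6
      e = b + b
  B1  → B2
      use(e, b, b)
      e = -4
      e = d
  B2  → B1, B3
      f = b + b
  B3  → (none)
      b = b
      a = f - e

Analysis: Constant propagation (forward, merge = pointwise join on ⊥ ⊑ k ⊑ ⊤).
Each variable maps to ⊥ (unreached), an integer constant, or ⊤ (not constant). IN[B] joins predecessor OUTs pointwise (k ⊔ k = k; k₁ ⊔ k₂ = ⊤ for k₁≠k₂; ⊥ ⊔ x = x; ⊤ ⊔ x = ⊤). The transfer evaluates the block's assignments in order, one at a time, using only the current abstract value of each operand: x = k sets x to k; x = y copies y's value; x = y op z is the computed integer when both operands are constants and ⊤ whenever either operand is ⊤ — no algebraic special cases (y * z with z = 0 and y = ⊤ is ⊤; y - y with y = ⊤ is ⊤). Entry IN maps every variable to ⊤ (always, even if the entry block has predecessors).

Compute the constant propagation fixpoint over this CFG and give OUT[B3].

Per-block solution:
  B0:  IN=(all ⊤)  OUT={b:6, e:12; rest ⊤}
  B1:  IN={b:6; rest ⊤}  OUT={b:6; rest ⊤}
  B2:  IN={b:6; rest ⊤}  OUT={b:6, f:12; rest ⊤}
  B3:  IN={b:6, f:12; rest ⊤}  OUT={b:6, f:12; rest ⊤}

Merge at B3: IN[B3] = OUT[B2] = {a: ⊤, b: 6, c: ⊤, d: ⊤, e: ⊤, f: 12}
Applying B3's transfer function to that IN value gives OUT[B3] (row B3 above).

Answer: {a: ⊤, b: 6, c: ⊤, d: ⊤, e: ⊤, f: 12}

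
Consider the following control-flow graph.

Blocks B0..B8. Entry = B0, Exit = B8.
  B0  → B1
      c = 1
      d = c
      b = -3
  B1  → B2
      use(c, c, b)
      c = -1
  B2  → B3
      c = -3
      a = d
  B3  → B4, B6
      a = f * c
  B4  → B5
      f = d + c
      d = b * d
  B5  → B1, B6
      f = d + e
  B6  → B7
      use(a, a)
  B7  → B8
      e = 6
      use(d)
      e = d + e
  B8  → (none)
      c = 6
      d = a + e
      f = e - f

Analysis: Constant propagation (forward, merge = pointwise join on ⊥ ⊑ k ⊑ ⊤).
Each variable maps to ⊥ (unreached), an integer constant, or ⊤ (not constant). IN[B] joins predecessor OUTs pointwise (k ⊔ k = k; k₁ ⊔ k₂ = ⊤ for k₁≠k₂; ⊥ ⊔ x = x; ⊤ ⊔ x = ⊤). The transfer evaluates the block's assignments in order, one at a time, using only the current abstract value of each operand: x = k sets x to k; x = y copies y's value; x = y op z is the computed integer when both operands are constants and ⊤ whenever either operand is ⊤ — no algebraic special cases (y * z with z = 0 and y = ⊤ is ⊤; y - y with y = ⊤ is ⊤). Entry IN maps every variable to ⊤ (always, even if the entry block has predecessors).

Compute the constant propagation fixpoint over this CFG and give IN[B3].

Answer: {a: ⊤, b: -3, c: -3, d: ⊤, e: ⊤, f: ⊤}

Trace:
Fixpoint table:
  B0:   IN=(all ⊤)   OUT={b:-3, c:1, d:1; rest ⊤}
  B1:   IN={b:-3; rest ⊤}   OUT={b:-3, c:-1; rest ⊤}
  B2:   IN={b:-3, c:-1; rest ⊤}   OUT={b:-3, c:-3; rest ⊤}
  B3:   IN={b:-3, c:-3; rest ⊤}   OUT={b:-3, c:-3; rest ⊤}
  B4:   IN={b:-3, c:-3; rest ⊤}   OUT={b:-3, c:-3; rest ⊤}
  B5:   IN={b:-3, c:-3; rest ⊤}   OUT={b:-3, c:-3; rest ⊤}
  B6:   IN={b:-3, c:-3; rest ⊤}   OUT={b:-3, c:-3; rest ⊤}
  B7:   IN={b:-3, c:-3; rest ⊤}   OUT={b:-3, c:-3; rest ⊤}
  B8:   IN={b:-3, c:-3; rest ⊤}   OUT={b:-3, c:6; rest ⊤}

Merge at B3: IN[B3] = OUT[B2] = {a: ⊤, b: -3, c: -3, d: ⊤, e: ⊤, f: ⊤}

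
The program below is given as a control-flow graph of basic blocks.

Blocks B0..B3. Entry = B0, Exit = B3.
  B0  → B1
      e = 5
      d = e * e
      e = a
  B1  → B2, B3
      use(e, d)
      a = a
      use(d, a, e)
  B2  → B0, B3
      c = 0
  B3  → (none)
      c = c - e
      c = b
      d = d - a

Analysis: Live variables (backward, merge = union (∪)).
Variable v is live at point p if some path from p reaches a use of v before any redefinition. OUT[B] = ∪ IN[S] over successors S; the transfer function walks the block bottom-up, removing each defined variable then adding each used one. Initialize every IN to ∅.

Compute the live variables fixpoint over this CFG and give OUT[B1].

Converged values:
  B0: | IN={a, b, c} | OUT={a, b, c, d, e}
  B1: | IN={a, b, c, d, e} | OUT={a, b, c, d, e}
  B2: | IN={a, b, d, e} | OUT={a, b, c, d, e}
  B3: | IN={a, b, c, d, e} | OUT={}

Merge at B1: OUT[B1] = IN[B2] ⊔ IN[B3] = {a, b, c, d, e}

Answer: {a, b, c, d, e}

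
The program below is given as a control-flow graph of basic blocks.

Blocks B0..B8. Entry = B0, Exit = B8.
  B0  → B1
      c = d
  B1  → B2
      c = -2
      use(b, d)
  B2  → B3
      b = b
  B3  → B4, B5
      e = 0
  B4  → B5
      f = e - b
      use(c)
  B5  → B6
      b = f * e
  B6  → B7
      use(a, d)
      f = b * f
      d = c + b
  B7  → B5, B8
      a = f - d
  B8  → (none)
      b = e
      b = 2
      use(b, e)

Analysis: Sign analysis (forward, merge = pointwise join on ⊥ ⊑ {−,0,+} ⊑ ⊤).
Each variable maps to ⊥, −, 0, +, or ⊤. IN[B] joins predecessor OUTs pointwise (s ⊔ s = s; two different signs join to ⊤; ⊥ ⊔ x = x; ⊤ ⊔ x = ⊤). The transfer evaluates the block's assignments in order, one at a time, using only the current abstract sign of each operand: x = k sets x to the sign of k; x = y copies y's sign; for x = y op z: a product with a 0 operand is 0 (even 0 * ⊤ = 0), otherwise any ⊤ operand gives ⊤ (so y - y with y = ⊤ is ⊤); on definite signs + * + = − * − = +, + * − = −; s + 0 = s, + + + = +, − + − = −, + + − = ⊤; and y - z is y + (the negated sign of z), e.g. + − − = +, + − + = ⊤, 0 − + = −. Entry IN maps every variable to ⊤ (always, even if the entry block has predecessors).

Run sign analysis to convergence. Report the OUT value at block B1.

Answer: {a: ⊤, b: ⊤, c: -, d: ⊤, e: ⊤, f: ⊤}

Trace:
Fixpoint table:
  B0:  IN=(all ⊤)  OUT=(all ⊤)
  B1:  IN=(all ⊤)  OUT={c:-; rest ⊤}
  B2:  IN={c:-; rest ⊤}  OUT={c:-; rest ⊤}
  B3:  IN={c:-; rest ⊤}  OUT={c:-, e:0; rest ⊤}
  B4:  IN={c:-, e:0; rest ⊤}  OUT={c:-, e:0; rest ⊤}
  B5:  IN={c:-, e:0; rest ⊤}  OUT={b:0, c:-, e:0; rest ⊤}
  B6:  IN={b:0, c:-, e:0; rest ⊤}  OUT={b:0, c:-, d:-, e:0, f:0; rest ⊤}
  B7:  IN={b:0, c:-, d:-, e:0, f:0; rest ⊤}  OUT={a:+, b:0, c:-, d:-, e:0, f:0; rest ⊤}
  B8:  IN={a:+, b:0, c:-, d:-, e:0, f:0; rest ⊤}  OUT={a:+, b:+, c:-, d:-, e:0, f:0; rest ⊤}

Merge at B1: IN[B1] = OUT[B0] = {a: ⊤, b: ⊤, c: ⊤, d: ⊤, e: ⊤, f: ⊤}
Applying B1's transfer function to that IN value gives OUT[B1] (row B1 above).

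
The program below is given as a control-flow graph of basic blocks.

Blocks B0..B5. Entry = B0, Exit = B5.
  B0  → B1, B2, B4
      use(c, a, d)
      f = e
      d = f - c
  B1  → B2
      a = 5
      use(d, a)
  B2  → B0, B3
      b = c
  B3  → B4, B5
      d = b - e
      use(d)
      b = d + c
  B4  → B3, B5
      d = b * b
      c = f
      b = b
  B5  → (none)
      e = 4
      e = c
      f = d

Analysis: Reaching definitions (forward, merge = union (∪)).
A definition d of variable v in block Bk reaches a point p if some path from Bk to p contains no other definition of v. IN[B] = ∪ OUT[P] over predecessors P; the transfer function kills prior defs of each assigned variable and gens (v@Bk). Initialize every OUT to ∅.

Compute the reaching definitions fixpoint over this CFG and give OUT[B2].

Per-block solution:
  B0:  IN={a@B1, b@B2, d@B0, f@B0}  OUT={a@B1, b@B2, d@B0, f@B0}
  B1:  IN={a@B1, b@B2, d@B0, f@B0}  OUT={a@B1, b@B2, d@B0, f@B0}
  B2:  IN={a@B1, b@B2, d@B0, f@B0}  OUT={a@B1, b@B2, d@B0, f@B0}
  B3:  IN={a@B1, b@B2, b@B4, c@B4, d@B0, d@B4, f@B0}  OUT={a@B1, b@B3, c@B4, d@B3, f@B0}
  B4:  IN={a@B1, b@B2, b@B3, c@B4, d@B0, d@B3, f@B0}  OUT={a@B1, b@B4, c@B4, d@B4, f@B0}
  B5:  IN={a@B1, b@B3, b@B4, c@B4, d@B3, d@B4, f@B0}  OUT={a@B1, b@B3, b@B4, c@B4, d@B3, d@B4, e@B5, f@B5}

Merge at B2: IN[B2] = OUT[B0] ⊔ OUT[B1] = {a@B1, b@B2, d@B0, f@B0}
Applying B2's transfer function to that IN value gives OUT[B2] (row B2 above).

Answer: {a@B1, b@B2, d@B0, f@B0}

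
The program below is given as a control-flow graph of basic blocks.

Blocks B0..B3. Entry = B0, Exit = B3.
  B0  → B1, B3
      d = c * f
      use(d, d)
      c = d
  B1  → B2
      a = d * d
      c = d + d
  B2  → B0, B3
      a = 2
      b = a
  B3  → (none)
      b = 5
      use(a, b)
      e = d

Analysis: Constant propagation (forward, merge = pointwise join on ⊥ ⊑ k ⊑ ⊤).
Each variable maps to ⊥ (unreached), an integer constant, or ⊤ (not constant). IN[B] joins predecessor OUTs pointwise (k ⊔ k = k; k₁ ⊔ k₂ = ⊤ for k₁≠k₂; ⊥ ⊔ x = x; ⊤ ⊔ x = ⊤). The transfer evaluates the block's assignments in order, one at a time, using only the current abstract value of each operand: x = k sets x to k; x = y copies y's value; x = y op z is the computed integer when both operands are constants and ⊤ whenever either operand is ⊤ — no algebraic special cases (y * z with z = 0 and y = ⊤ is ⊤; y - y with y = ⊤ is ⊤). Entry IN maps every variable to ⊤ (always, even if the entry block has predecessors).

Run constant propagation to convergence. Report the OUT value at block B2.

Converged values:
  B0: | IN=(all ⊤) | OUT=(all ⊤)
  B1: | IN=(all ⊤) | OUT=(all ⊤)
  B2: | IN=(all ⊤) | OUT={a:2, b:2; rest ⊤}
  B3: | IN=(all ⊤) | OUT={b:5; rest ⊤}

Merge at B2: IN[B2] = OUT[B1] = {a: ⊤, b: ⊤, c: ⊤, d: ⊤, e: ⊤, f: ⊤}
Applying B2's transfer function to that IN value gives OUT[B2] (row B2 above).

Answer: {a: 2, b: 2, c: ⊤, d: ⊤, e: ⊤, f: ⊤}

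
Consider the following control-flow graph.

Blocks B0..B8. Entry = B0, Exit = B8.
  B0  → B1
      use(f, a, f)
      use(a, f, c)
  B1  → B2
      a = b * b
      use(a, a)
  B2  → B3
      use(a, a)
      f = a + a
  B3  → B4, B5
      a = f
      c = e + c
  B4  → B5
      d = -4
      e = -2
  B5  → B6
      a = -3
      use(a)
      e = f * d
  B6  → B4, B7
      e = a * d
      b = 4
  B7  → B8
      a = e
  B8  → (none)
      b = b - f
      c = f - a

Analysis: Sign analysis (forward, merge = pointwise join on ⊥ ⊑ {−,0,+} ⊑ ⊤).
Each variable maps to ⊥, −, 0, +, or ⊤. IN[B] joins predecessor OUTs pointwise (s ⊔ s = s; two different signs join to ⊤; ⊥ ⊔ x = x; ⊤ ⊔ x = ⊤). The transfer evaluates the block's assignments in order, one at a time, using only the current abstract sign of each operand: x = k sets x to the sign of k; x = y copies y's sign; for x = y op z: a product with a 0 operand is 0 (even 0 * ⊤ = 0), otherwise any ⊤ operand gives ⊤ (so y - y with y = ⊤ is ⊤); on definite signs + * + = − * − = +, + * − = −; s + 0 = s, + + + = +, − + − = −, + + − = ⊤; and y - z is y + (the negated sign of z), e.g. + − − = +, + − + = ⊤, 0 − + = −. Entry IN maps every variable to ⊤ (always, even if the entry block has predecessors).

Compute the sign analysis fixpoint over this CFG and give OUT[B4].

Fixpoint table:
  B0:  IN=(all ⊤)  OUT=(all ⊤)
  B1:  IN=(all ⊤)  OUT=(all ⊤)
  B2:  IN=(all ⊤)  OUT=(all ⊤)
  B3:  IN=(all ⊤)  OUT=(all ⊤)
  B4:  IN=(all ⊤)  OUT={d:-, e:-; rest ⊤}
  B5:  IN=(all ⊤)  OUT={a:-; rest ⊤}
  B6:  IN={a:-; rest ⊤}  OUT={a:-, b:+; rest ⊤}
  B7:  IN={a:-, b:+; rest ⊤}  OUT={b:+; rest ⊤}
  B8:  IN={b:+; rest ⊤}  OUT=(all ⊤)

Merge at B4: IN[B4] = OUT[B3] ⊔ OUT[B6] = {a: ⊤, b: ⊤, c: ⊤, d: ⊤, e: ⊤, f: ⊤}
Applying B4's transfer function to that IN value gives OUT[B4] (row B4 above).

Answer: {a: ⊤, b: ⊤, c: ⊤, d: -, e: -, f: ⊤}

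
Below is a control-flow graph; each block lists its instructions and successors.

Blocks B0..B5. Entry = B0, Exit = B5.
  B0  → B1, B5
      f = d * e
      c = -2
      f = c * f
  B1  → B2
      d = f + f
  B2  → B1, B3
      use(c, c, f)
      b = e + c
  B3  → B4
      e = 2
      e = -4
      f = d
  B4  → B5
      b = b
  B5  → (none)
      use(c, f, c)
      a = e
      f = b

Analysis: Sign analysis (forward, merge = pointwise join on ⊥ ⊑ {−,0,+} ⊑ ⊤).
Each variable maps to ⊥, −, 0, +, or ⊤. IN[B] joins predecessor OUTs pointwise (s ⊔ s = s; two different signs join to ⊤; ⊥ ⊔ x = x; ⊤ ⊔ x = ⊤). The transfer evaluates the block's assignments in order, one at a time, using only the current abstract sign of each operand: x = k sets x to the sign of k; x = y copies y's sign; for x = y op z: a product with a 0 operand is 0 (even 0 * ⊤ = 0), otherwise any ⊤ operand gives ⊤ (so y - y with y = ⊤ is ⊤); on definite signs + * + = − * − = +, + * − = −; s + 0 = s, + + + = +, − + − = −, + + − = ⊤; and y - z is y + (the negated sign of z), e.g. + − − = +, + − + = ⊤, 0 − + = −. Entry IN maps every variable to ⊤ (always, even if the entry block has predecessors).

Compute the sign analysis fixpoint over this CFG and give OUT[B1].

Per-block solution:
  B0:   IN=(all ⊤)   OUT={c:-; rest ⊤}
  B1:   IN={c:-; rest ⊤}   OUT={c:-; rest ⊤}
  B2:   IN={c:-; rest ⊤}   OUT={c:-; rest ⊤}
  B3:   IN={c:-; rest ⊤}   OUT={c:-, e:-; rest ⊤}
  B4:   IN={c:-, e:-; rest ⊤}   OUT={c:-, e:-; rest ⊤}
  B5:   IN={c:-; rest ⊤}   OUT={c:-; rest ⊤}

Merge at B1: IN[B1] = OUT[B0] ⊔ OUT[B2] = {a: ⊤, b: ⊤, c: -, d: ⊤, e: ⊤, f: ⊤}
Applying B1's transfer function to that IN value gives OUT[B1] (row B1 above).

Answer: {a: ⊤, b: ⊤, c: -, d: ⊤, e: ⊤, f: ⊤}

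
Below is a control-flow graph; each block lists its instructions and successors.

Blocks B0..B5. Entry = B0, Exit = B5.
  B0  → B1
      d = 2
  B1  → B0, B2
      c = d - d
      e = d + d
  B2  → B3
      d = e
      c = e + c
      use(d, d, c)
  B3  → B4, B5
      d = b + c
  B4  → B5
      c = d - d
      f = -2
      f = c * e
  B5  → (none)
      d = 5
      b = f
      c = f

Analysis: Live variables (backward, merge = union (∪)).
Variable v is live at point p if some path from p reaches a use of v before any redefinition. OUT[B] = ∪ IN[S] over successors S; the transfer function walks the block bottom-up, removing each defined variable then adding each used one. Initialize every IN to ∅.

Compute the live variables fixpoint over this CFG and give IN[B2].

Fixpoint table:
  B0:   IN={b, f}   OUT={b, d, f}
  B1:   IN={b, d, f}   OUT={b, c, e, f}
  B2:   IN={b, c, e, f}   OUT={b, c, e, f}
  B3:   IN={b, c, e, f}   OUT={d, e, f}
  B4:   IN={d, e}   OUT={f}
  B5:   IN={f}   OUT={}

Merge at B2: OUT[B2] = IN[B3] = {b, c, e, f}
Applying B2's transfer function to that OUT value gives IN[B2] (row B2 above).

Answer: {b, c, e, f}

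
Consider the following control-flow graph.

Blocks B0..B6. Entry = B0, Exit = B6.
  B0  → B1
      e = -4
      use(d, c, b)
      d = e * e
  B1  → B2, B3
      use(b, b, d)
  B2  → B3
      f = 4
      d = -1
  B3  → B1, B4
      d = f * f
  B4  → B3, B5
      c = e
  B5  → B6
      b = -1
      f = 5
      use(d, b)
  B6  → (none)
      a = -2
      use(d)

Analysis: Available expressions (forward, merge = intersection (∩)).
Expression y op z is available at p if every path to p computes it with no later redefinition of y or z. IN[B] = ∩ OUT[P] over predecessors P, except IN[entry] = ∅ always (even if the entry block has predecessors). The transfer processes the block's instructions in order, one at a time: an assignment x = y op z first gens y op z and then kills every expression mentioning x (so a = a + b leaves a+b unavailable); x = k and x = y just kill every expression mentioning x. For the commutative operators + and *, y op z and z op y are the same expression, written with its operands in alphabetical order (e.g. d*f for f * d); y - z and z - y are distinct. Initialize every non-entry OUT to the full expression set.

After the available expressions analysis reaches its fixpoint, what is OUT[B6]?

Answer: {e*e}

Derivation:
Fixpoint table:
  B0:  IN={}  OUT={e*e}
  B1:  IN={e*e}  OUT={e*e}
  B2:  IN={e*e}  OUT={e*e}
  B3:  IN={e*e}  OUT={e*e, f*f}
  B4:  IN={e*e, f*f}  OUT={e*e, f*f}
  B5:  IN={e*e, f*f}  OUT={e*e}
  B6:  IN={e*e}  OUT={e*e}

Merge at B6: IN[B6] = OUT[B5] = {e*e}
Applying B6's transfer function to that IN value gives OUT[B6] (row B6 above).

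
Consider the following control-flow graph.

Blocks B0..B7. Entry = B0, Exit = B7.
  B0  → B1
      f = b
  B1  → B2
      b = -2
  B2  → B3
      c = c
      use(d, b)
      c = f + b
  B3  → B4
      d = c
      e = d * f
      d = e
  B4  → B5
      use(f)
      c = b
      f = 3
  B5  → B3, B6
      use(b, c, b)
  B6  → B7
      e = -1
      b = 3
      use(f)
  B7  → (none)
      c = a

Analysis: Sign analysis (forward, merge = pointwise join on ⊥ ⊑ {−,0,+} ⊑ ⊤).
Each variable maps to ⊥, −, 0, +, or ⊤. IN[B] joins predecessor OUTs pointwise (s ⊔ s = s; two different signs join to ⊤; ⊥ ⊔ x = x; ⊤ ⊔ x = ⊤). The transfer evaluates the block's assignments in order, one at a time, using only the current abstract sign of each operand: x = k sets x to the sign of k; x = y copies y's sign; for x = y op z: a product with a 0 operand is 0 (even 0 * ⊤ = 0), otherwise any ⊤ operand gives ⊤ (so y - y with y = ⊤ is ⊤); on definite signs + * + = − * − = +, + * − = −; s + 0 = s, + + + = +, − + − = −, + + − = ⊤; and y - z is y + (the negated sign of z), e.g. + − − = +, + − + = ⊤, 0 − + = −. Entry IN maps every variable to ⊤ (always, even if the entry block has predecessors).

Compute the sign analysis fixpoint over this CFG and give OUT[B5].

Answer: {a: ⊤, b: -, c: -, d: ⊤, e: ⊤, f: +}

Derivation:
Converged values:
  B0:   IN=(all ⊤)   OUT=(all ⊤)
  B1:   IN=(all ⊤)   OUT={b:-; rest ⊤}
  B2:   IN={b:-; rest ⊤}   OUT={b:-; rest ⊤}
  B3:   IN={b:-; rest ⊤}   OUT={b:-; rest ⊤}
  B4:   IN={b:-; rest ⊤}   OUT={b:-, c:-, f:+; rest ⊤}
  B5:   IN={b:-, c:-, f:+; rest ⊤}   OUT={b:-, c:-, f:+; rest ⊤}
  B6:   IN={b:-, c:-, f:+; rest ⊤}   OUT={b:+, c:-, e:-, f:+; rest ⊤}
  B7:   IN={b:+, c:-, e:-, f:+; rest ⊤}   OUT={b:+, e:-, f:+; rest ⊤}

Merge at B5: IN[B5] = OUT[B4] = {a: ⊤, b: -, c: -, d: ⊤, e: ⊤, f: +}
Applying B5's transfer function to that IN value gives OUT[B5] (row B5 above).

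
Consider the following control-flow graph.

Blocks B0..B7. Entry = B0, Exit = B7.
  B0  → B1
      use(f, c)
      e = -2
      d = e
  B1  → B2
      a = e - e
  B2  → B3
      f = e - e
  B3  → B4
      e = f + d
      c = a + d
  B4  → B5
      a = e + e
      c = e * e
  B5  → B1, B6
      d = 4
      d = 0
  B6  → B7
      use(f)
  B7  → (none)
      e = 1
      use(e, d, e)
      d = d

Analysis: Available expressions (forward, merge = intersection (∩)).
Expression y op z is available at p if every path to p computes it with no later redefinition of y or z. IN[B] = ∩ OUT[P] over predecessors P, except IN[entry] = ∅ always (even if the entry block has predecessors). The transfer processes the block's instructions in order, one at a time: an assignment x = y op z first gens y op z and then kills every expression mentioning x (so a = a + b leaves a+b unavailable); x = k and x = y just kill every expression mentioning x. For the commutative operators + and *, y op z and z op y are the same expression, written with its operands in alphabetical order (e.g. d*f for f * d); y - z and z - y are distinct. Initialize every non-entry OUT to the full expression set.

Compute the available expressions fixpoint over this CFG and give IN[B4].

Fixpoint table:
  B0:   IN={}   OUT={}
  B1:   IN={}   OUT={e-e}
  B2:   IN={e-e}   OUT={e-e}
  B3:   IN={e-e}   OUT={a+d, d+f}
  B4:   IN={a+d, d+f}   OUT={d+f, e*e, e+e}
  B5:   IN={d+f, e*e, e+e}   OUT={e*e, e+e}
  B6:   IN={e*e, e+e}   OUT={e*e, e+e}
  B7:   IN={e*e, e+e}   OUT={}

Merge at B4: IN[B4] = OUT[B3] = {a+d, d+f}

Answer: {a+d, d+f}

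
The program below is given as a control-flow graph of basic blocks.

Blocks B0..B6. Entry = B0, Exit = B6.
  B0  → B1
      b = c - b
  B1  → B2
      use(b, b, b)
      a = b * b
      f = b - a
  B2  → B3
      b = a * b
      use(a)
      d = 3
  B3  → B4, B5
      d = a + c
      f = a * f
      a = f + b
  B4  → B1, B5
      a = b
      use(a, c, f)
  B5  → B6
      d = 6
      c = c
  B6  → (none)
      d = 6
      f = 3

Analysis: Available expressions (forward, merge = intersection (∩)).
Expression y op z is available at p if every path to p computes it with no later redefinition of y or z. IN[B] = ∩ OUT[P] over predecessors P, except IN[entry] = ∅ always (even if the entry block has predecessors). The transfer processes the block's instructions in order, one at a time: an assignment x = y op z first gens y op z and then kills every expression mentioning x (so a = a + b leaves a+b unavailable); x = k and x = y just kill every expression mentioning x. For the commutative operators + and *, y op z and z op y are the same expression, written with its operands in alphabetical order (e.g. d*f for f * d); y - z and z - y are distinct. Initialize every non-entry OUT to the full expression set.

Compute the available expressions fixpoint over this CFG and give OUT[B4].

Answer: {b+f}

Derivation:
Converged values:
  B0:  IN={}  OUT={}
  B1:  IN={}  OUT={b*b, b-a}
  B2:  IN={b*b, b-a}  OUT={}
  B3:  IN={}  OUT={b+f}
  B4:  IN={b+f}  OUT={b+f}
  B5:  IN={b+f}  OUT={b+f}
  B6:  IN={b+f}  OUT={}

Merge at B4: IN[B4] = OUT[B3] = {b+f}
Applying B4's transfer function to that IN value gives OUT[B4] (row B4 above).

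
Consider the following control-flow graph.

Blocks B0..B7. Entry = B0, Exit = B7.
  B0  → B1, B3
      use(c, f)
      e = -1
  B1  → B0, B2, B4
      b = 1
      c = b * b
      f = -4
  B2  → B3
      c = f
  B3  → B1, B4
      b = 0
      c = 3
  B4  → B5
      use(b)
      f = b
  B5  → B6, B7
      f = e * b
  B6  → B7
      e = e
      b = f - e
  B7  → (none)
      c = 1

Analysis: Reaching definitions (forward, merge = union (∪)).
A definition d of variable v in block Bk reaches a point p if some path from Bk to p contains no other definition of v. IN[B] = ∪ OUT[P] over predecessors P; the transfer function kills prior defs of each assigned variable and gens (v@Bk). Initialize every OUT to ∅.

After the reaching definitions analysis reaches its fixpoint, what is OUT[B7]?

Answer: {b@B1, b@B3, b@B6, c@B7, e@B0, e@B6, f@B5}

Trace:
Converged values:
  B0:   IN={b@B1, c@B1, e@B0, f@B1}   OUT={b@B1, c@B1, e@B0, f@B1}
  B1:   IN={b@B1, b@B3, c@B1, c@B3, e@B0, f@B1}   OUT={b@B1, c@B1, e@B0, f@B1}
  B2:   IN={b@B1, c@B1, e@B0, f@B1}   OUT={b@B1, c@B2, e@B0, f@B1}
  B3:   IN={b@B1, c@B1, c@B2, e@B0, f@B1}   OUT={b@B3, c@B3, e@B0, f@B1}
  B4:   IN={b@B1, b@B3, c@B1, c@B3, e@B0, f@B1}   OUT={b@B1, b@B3, c@B1, c@B3, e@B0, f@B4}
  B5:   IN={b@B1, b@B3, c@B1, c@B3, e@B0, f@B4}   OUT={b@B1, b@B3, c@B1, c@B3, e@B0, f@B5}
  B6:   IN={b@B1, b@B3, c@B1, c@B3, e@B0, f@B5}   OUT={b@B6, c@B1, c@B3, e@B6, f@B5}
  B7:   IN={b@B1, b@B3, b@B6, c@B1, c@B3, e@B0, e@B6, f@B5}   OUT={b@B1, b@B3, b@B6, c@B7, e@B0, e@B6, f@B5}

Merge at B7: IN[B7] = OUT[B5] ⊔ OUT[B6] = {b@B1, b@B3, b@B6, c@B1, c@B3, e@B0, e@B6, f@B5}
Applying B7's transfer function to that IN value gives OUT[B7] (row B7 above).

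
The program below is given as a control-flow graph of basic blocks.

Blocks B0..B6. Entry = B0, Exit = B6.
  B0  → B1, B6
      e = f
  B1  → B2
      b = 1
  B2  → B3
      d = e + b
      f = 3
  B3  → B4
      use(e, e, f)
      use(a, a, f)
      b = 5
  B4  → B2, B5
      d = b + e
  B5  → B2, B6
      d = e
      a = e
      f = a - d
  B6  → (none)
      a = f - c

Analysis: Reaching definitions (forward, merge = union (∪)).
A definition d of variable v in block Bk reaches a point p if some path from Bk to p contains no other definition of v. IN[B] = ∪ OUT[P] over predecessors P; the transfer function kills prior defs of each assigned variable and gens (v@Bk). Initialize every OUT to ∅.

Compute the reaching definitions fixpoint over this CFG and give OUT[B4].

Answer: {a@B5, b@B3, d@B4, e@B0, f@B2}

Derivation:
Fixpoint table:
  B0:  IN={}  OUT={e@B0}
  B1:  IN={e@B0}  OUT={b@B1, e@B0}
  B2:  IN={a@B5, b@B1, b@B3, d@B4, d@B5, e@B0, f@B2, f@B5}  OUT={a@B5, b@B1, b@B3, d@B2, e@B0, f@B2}
  B3:  IN={a@B5, b@B1, b@B3, d@B2, e@B0, f@B2}  OUT={a@B5, b@B3, d@B2, e@B0, f@B2}
  B4:  IN={a@B5, b@B3, d@B2, e@B0, f@B2}  OUT={a@B5, b@B3, d@B4, e@B0, f@B2}
  B5:  IN={a@B5, b@B3, d@B4, e@B0, f@B2}  OUT={a@B5, b@B3, d@B5, e@B0, f@B5}
  B6:  IN={a@B5, b@B3, d@B5, e@B0, f@B5}  OUT={a@B6, b@B3, d@B5, e@B0, f@B5}

Merge at B4: IN[B4] = OUT[B3] = {a@B5, b@B3, d@B2, e@B0, f@B2}
Applying B4's transfer function to that IN value gives OUT[B4] (row B4 above).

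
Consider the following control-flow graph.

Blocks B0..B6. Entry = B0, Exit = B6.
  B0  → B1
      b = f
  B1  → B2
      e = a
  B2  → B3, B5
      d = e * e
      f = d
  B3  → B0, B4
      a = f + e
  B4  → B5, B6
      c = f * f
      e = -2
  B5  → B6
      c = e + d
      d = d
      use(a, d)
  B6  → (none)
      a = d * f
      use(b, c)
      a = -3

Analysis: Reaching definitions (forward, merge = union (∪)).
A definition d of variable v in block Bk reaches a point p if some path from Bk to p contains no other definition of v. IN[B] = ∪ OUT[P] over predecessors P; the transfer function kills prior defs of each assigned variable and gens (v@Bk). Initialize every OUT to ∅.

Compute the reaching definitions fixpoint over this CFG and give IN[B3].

Answer: {a@B3, b@B0, d@B2, e@B1, f@B2}

Trace:
Per-block solution:
  B0:  IN={a@B3, b@B0, d@B2, e@B1, f@B2}  OUT={a@B3, b@B0, d@B2, e@B1, f@B2}
  B1:  IN={a@B3, b@B0, d@B2, e@B1, f@B2}  OUT={a@B3, b@B0, d@B2, e@B1, f@B2}
  B2:  IN={a@B3, b@B0, d@B2, e@B1, f@B2}  OUT={a@B3, b@B0, d@B2, e@B1, f@B2}
  B3:  IN={a@B3, b@B0, d@B2, e@B1, f@B2}  OUT={a@B3, b@B0, d@B2, e@B1, f@B2}
  B4:  IN={a@B3, b@B0, d@B2, e@B1, f@B2}  OUT={a@B3, b@B0, c@B4, d@B2, e@B4, f@B2}
  B5:  IN={a@B3, b@B0, c@B4, d@B2, e@B1, e@B4, f@B2}  OUT={a@B3, b@B0, c@B5, d@B5, e@B1, e@B4, f@B2}
  B6:  IN={a@B3, b@B0, c@B4, c@B5, d@B2, d@B5, e@B1, e@B4, f@B2}  OUT={a@B6, b@B0, c@B4, c@B5, d@B2, d@B5, e@B1, e@B4, f@B2}

Merge at B3: IN[B3] = OUT[B2] = {a@B3, b@B0, d@B2, e@B1, f@B2}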